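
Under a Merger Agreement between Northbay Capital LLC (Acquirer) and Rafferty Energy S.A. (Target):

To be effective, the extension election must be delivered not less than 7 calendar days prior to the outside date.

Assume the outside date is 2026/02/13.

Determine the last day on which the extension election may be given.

2026/02/06

Counting back 7 calendar days from 2026/02/13 gives 2026/02/06.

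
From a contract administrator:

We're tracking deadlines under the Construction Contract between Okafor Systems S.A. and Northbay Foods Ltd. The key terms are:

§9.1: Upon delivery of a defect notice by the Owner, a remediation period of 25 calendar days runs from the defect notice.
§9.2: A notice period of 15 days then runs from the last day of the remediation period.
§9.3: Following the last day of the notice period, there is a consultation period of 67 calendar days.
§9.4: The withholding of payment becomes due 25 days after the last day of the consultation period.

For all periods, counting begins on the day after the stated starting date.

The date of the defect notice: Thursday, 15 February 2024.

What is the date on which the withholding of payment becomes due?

The last day of the remediation period: 25 calendar days after 15 February 2024 is 11 March 2024.
Adding 15 calendar days to 11 March 2024 gives 26 March 2024, which is the last day of the notice period.
The last day of the consultation period: 26 March 2024 + 67 days = 1 June 2024.
The date on which the withholding of payment becomes due: 25 calendar days after 1 June 2024 is 26 June 2024.

26 June 2024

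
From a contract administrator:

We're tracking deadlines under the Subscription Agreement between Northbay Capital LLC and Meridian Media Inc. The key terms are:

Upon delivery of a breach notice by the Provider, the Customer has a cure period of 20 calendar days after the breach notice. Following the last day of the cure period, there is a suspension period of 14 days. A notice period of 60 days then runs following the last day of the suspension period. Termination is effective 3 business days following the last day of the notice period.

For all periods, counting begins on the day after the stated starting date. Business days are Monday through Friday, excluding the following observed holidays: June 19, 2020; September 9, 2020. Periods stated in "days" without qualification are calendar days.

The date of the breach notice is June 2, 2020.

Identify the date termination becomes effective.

The last day of the cure period: June 2, 2020 + 20 days = June 22, 2020.
The last day of the suspension period: 14 calendar days after June 22, 2020 is July 6, 2020.
The last day of the notice period: July 6, 2020 + 60 days = September 4, 2020.
The date termination becomes effective: 3 business days after Friday, September 4, 2020, skipping weekends and the listed holiday on Sep 9 — Sep 7, Sep 8, Sep 10 — lands on Thursday, September 10, 2020.

September 10, 2020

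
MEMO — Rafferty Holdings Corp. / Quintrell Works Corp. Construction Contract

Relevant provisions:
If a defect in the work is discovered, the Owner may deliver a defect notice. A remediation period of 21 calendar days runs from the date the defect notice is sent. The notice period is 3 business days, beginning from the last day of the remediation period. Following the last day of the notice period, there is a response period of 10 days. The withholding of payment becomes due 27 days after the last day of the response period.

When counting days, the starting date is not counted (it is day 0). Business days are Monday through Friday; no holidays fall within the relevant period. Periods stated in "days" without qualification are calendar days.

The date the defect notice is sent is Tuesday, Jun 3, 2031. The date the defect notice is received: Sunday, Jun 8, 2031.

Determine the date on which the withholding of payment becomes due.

Aug 3, 2031

The last day of the remediation period: Jun 3, 2031 + 21 days = Jun 24, 2031.
The last day of the notice period: counting 3 business days from Tuesday, Jun 24, 2031 (Jun 25, Jun 26, Jun 27, skipping weekends) reaches Friday, Jun 27, 2031.
The last day of the response period: Jun 27, 2031 + 10 days = Jul 7, 2031.
Adding 27 calendar days to Jul 7, 2031 gives Aug 3, 2031, which is the date on which the withholding of payment becomes due.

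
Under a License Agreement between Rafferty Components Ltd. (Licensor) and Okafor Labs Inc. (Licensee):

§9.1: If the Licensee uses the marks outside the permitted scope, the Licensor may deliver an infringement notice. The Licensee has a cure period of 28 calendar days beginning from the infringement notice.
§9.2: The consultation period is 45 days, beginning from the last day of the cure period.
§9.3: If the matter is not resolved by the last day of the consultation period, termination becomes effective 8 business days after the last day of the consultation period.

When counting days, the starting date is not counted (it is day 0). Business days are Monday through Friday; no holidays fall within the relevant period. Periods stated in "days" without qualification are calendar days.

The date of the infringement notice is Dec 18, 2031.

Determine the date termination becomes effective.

Adding 28 calendar days to Dec 18, 2031 gives Jan 15, 2032, which is the last day of the cure period.
Adding 45 calendar days to Jan 15, 2032 gives Feb 29, 2032, which is the last day of the consultation period.
The date termination becomes effective: 8 business days after Sunday, Feb 29, 2032, skipping weekends — Mar 1, Mar 2, Mar 3, Mar 4, Mar 5, Mar 8, Mar 9, Mar 10 — lands on Wednesday, Mar 10, 2032.

Mar 10, 2032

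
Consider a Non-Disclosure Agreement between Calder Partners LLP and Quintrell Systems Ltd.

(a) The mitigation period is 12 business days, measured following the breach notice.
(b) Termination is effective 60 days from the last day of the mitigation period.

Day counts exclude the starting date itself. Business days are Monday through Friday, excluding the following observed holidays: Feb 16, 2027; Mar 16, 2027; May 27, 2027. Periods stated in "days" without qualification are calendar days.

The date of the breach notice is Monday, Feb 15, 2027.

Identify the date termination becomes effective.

The last day of the mitigation period: counting 12 business days from Monday, Feb 15, 2027 (Feb 17, Feb 18, Feb 19, Feb 22, …, Mar 2, Mar 3, Mar 4, skipping weekends and the listed holiday on Feb 16) reaches Thursday, Mar 4, 2027.
The date termination becomes effective: Mar 4, 2027 + 60 days = May 3, 2027.

May 3, 2027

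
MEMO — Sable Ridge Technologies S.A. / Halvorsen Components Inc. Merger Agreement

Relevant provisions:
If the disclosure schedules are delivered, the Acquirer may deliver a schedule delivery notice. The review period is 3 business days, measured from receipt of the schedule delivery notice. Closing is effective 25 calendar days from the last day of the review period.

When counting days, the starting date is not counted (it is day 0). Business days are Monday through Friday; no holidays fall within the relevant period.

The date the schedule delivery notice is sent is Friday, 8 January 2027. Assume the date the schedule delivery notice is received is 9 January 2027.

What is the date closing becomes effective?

The last day of the review period: 3 business days after Saturday, 9 January 2027, skipping weekends — Jan 11, Jan 12, Jan 13 — lands on Wednesday, 13 January 2027.
The date closing becomes effective: 13 January 2027 + 25 days = 7 February 2027.

7 February 2027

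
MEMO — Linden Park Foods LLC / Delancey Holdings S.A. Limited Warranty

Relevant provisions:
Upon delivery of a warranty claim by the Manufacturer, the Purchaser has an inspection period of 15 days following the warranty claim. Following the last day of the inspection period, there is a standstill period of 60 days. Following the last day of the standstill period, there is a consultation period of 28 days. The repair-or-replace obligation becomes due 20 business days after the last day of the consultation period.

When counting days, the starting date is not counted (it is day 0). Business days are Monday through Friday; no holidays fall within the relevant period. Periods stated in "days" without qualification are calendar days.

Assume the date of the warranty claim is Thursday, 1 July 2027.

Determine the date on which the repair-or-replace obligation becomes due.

Adding 15 calendar days to 1 July 2027 gives 16 July 2027, which is the last day of the inspection period.
The last day of the standstill period: 16 July 2027 + 60 days = 14 September 2027.
The last day of the consultation period: 28 calendar days after 14 September 2027 is 12 October 2027.
From Tuesday, 12 October 2027, 20 business days (Oct 13, Oct 14, Oct 15, Oct 18, …, Nov 5, Nov 8, Nov 9, skipping weekends) brings us to Tuesday, 9 November 2027, which is the date on which the repair-or-replace obligation becomes due.

9 November 2027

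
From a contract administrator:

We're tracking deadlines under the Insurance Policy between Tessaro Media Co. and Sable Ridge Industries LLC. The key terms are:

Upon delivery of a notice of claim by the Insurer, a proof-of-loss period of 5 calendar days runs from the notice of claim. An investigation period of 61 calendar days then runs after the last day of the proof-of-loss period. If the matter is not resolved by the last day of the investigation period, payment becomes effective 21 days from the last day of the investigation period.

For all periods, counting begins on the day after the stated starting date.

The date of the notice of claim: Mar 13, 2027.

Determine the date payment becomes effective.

The last day of the proof-of-loss period: Mar 13, 2027 + 5 days = Mar 18, 2027.
The last day of the investigation period: Mar 18, 2027 + 61 days = May 18, 2027.
The date payment becomes effective: May 18, 2027 + 21 days = Jun 8, 2027.

Jun 8, 2027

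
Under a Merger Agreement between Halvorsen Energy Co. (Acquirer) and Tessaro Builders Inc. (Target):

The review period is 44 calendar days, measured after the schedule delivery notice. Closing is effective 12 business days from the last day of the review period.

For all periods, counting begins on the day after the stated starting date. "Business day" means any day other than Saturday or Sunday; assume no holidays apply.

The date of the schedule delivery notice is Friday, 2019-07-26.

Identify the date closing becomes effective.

Adding 44 calendar days to 2019-07-26 gives 2019-09-08, which is the last day of the review period.
The date closing becomes effective: 12 business days after Sunday, 2019-09-08, skipping weekends — Sep 9, Sep 10, Sep 11, Sep 12, …, Sep 20, Sep 23, Sep 24 — lands on Tuesday, 2019-09-24.

2019-09-24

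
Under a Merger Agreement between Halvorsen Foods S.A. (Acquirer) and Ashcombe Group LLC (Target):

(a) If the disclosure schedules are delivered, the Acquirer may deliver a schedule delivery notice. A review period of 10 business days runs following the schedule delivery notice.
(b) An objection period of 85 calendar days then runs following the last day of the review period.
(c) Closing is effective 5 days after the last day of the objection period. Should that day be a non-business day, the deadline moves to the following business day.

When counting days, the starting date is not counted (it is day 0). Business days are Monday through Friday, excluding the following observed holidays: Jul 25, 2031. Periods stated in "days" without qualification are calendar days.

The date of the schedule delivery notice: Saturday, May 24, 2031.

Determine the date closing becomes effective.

From Saturday, May 24, 2031, 10 business days (May 26, May 27, May 28, May 29, May 30, Jun 2, Jun 3, Jun 4, Jun 5, Jun 6, skipping weekends) brings us to Friday, Jun 6, 2031, which is the last day of the review period.
Adding 85 calendar days to Jun 6, 2031 gives Aug 30, 2031, which is the last day of the objection period.
The date closing becomes effective: 5 calendar days after Aug 30, 2031 is Sep 4, 2031. Sep 4, 2031 is a Thursday and is not a listed holiday, so no roll-forward applies.

Sep 4, 2031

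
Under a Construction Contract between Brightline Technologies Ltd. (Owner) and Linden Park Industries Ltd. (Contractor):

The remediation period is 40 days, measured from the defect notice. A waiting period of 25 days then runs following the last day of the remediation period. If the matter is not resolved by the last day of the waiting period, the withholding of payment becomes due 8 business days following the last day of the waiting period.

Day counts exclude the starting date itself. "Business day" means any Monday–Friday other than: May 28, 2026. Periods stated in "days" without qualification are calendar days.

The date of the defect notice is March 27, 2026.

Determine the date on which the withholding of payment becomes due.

The last day of the remediation period: March 27, 2026 + 40 days = May 6, 2026.
Adding 25 calendar days to May 6, 2026 gives May 31, 2026, which is the last day of the waiting period.
From Sunday, May 31, 2026, 8 business days (Jun 1, Jun 2, Jun 3, Jun 4, Jun 5, Jun 8, Jun 9, Jun 10, skipping weekends) brings us to Wednesday, June 10, 2026, which is the date on which the withholding of payment becomes due.

June 10, 2026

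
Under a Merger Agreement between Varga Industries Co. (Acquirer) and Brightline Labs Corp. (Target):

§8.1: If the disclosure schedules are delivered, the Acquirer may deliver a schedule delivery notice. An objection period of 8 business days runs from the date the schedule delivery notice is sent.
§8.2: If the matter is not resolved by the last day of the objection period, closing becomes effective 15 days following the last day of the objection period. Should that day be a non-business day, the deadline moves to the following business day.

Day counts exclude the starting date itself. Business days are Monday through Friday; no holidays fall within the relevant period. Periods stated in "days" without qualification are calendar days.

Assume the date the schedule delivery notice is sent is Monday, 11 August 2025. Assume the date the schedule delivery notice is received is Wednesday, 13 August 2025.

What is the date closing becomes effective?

The last day of the objection period: counting 8 business days from Monday, 11 August 2025 (Aug 12, Aug 13, Aug 14, Aug 15, Aug 18, Aug 19, Aug 20, Aug 21, skipping weekends) reaches Thursday, 21 August 2025.
The date closing becomes effective: 21 August 2025 + 15 days = 5 September 2025. 5 September 2025 is a Friday, so no roll-forward applies.

5 September 2025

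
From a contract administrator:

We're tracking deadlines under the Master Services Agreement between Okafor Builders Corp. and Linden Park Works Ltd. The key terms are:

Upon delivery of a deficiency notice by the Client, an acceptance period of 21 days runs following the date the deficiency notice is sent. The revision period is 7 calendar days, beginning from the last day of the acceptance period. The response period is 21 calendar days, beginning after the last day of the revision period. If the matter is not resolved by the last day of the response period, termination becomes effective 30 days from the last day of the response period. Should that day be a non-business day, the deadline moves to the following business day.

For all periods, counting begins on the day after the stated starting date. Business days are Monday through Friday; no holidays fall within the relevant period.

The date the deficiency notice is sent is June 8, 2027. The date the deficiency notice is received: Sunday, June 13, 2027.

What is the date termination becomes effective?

Adding 21 calendar days to June 8, 2027 gives June 29, 2027, which is the last day of the acceptance period.
The last day of the revision period: 7 calendar days after June 29, 2027 is July 6, 2027.
The last day of the response period: July 6, 2027 + 21 days = July 27, 2027.
The date termination becomes effective: July 27, 2027 + 30 days = August 26, 2027. August 26, 2027 is a Thursday, so no roll-forward applies.

August 26, 2027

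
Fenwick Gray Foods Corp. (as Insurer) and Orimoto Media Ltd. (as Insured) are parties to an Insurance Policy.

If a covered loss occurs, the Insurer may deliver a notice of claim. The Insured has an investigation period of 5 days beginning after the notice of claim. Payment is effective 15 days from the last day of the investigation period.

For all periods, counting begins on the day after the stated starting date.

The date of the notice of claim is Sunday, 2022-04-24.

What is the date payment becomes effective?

2022-05-14

The last day of the investigation period: 2022-04-24 + 5 days = 2022-04-29.
The date payment becomes effective: 2022-04-29 + 15 days = 2022-05-14.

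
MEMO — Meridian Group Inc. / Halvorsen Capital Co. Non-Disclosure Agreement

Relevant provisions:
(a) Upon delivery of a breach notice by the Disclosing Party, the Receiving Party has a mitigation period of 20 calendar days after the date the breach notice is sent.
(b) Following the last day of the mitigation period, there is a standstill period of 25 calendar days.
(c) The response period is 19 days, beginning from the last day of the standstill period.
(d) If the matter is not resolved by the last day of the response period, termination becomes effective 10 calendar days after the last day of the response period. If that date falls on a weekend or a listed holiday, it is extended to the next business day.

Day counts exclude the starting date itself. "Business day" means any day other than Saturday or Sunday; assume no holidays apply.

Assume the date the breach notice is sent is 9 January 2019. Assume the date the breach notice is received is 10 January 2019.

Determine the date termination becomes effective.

25 March 2019

The last day of the mitigation period: 9 January 2019 + 20 days = 29 January 2019.
The last day of the standstill period: 29 January 2019 + 25 days = 23 February 2019.
The last day of the response period: 19 calendar days after 23 February 2019 is 14 March 2019.
The date termination becomes effective: 10 calendar days after 14 March 2019 is 24 March 2019. That falls on a Sunday, so it rolls to the next business day, Monday, 25 March 2019.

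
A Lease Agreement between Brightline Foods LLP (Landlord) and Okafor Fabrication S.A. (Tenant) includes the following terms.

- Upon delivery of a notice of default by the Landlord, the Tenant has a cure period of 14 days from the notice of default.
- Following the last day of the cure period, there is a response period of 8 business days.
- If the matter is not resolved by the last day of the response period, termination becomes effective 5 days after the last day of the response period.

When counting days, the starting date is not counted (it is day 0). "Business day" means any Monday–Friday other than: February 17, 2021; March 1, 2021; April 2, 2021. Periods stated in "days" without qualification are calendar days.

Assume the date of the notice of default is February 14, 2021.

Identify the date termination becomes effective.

March 16, 2021

The last day of the cure period: 14 calendar days after February 14, 2021 is February 28, 2021.
The last day of the response period: counting 8 business days from Sunday, February 28, 2021 (Mar 2, Mar 3, Mar 4, Mar 5, Mar 8, Mar 9, Mar 10, Mar 11, skipping weekends and the listed holiday on Mar 1) reaches Thursday, March 11, 2021.
The date termination becomes effective: 5 calendar days after March 11, 2021 is March 16, 2021.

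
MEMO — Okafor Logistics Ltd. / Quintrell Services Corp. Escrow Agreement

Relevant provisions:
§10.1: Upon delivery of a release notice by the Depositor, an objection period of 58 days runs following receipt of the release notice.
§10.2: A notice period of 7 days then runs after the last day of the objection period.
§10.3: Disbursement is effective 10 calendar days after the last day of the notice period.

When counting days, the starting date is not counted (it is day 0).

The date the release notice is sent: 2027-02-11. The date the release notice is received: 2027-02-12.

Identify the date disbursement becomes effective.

2027-04-28

Adding 58 calendar days to 2027-02-12 gives 2027-04-11, which is the last day of the objection period.
The last day of the notice period: 2027-04-11 + 7 days = 2027-04-18.
The date disbursement becomes effective: 10 calendar days after 2027-04-18 is 2027-04-28.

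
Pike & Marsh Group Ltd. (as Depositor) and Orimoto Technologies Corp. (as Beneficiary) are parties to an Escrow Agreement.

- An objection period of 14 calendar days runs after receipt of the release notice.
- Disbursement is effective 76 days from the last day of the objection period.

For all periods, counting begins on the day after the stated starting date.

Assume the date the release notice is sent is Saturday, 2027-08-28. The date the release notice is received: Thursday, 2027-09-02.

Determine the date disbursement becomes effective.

The last day of the objection period: 14 calendar days after 2027-09-02 is 2027-09-16.
Adding 76 calendar days to 2027-09-16 gives 2027-12-01, which is the date disbursement becomes effective.

2027-12-01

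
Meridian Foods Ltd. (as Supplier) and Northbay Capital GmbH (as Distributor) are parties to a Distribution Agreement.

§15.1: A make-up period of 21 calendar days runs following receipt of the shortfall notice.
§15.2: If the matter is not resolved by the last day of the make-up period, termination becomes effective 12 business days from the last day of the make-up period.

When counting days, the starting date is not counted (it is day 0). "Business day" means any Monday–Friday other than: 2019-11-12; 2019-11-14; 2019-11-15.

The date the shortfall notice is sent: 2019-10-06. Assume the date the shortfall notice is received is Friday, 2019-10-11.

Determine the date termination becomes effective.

The last day of the make-up period: 21 calendar days after 2019-10-11 is 2019-11-01.
The date termination becomes effective: counting 12 business days from Friday, 2019-11-01 (Nov 4, Nov 5, Nov 6, Nov 7, …, Nov 20, Nov 21, Nov 22, skipping weekends and the listed holidays on Nov 12, Nov 14, Nov 15) reaches Friday, 2019-11-22.

2019-11-22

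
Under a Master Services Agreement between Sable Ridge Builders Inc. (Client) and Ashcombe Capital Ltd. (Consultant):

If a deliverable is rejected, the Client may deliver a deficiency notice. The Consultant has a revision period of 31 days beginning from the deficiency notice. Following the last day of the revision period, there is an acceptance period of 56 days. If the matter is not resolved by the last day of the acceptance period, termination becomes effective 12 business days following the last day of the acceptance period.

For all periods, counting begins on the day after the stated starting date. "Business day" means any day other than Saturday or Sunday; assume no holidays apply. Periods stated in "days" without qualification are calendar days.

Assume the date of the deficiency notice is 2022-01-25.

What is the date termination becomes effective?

2022-05-10

Adding 31 calendar days to 2022-01-25 gives 2022-02-25, which is the last day of the revision period.
Adding 56 calendar days to 2022-02-25 gives 2022-04-22, which is the last day of the acceptance period.
The date termination becomes effective: counting 12 business days from Friday, 2022-04-22 (Apr 25, Apr 26, Apr 27, Apr 28, …, May 6, May 9, May 10, skipping weekends) reaches Tuesday, 2022-05-10.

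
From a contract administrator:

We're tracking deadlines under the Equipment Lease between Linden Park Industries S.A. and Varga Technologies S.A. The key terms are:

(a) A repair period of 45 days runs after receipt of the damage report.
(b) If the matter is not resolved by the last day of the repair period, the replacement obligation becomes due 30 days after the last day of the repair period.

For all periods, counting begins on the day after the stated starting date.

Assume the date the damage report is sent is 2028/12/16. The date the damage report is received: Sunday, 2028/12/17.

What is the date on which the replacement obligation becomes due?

Adding 45 calendar days to 2028/12/17 gives 2029/01/31, which is the last day of the repair period.
The date on which the replacement obligation becomes due: 30 calendar days after 2029/01/31 is 2029/03/02.

2029/03/02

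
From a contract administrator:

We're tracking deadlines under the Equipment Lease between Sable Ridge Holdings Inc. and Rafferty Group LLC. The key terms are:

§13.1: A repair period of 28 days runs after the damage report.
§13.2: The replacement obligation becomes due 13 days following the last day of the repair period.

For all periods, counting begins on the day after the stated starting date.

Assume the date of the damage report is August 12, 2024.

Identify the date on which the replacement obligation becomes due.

September 22, 2024

The last day of the repair period: August 12, 2024 + 28 days = September 9, 2024.
The date on which the replacement obligation becomes due: 13 calendar days after September 9, 2024 is September 22, 2024.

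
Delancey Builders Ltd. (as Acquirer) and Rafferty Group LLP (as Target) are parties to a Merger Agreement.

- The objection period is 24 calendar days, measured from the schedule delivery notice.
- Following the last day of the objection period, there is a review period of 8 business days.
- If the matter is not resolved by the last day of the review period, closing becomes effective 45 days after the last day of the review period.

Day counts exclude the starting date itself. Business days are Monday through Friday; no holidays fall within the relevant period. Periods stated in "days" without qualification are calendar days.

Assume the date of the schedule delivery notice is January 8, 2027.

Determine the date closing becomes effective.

March 28, 2027

Adding 24 calendar days to January 8, 2027 gives February 1, 2027, which is the last day of the objection period.
The last day of the review period: counting 8 business days from Monday, February 1, 2027 (Feb 2, Feb 3, Feb 4, Feb 5, Feb 8, Feb 9, Feb 10, Feb 11, skipping weekends) reaches Thursday, February 11, 2027.
The date closing becomes effective: 45 calendar days after February 11, 2027 is March 28, 2027.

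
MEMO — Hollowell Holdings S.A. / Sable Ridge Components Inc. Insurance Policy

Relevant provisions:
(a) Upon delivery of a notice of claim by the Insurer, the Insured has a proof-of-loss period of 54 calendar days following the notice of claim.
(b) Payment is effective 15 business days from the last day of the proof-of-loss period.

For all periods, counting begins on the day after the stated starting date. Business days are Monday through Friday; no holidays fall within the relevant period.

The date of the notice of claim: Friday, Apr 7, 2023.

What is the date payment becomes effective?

Jun 21, 2023

The last day of the proof-of-loss period: Apr 7, 2023 + 54 days = May 31, 2023.
From Wednesday, May 31, 2023, 15 business days (Jun 1, Jun 2, Jun 5, Jun 6, …, Jun 19, Jun 20, Jun 21, skipping weekends) brings us to Wednesday, Jun 21, 2023, which is the date payment becomes effective.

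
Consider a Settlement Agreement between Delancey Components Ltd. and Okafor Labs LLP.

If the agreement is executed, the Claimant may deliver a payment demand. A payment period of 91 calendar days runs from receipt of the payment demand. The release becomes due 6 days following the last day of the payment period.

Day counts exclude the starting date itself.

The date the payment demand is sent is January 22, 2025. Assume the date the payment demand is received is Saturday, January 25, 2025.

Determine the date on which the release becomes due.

The last day of the payment period: 91 calendar days after January 25, 2025 is April 26, 2025.
The date on which the release becomes due: 6 calendar days after April 26, 2025 is May 2, 2025.

May 2, 2025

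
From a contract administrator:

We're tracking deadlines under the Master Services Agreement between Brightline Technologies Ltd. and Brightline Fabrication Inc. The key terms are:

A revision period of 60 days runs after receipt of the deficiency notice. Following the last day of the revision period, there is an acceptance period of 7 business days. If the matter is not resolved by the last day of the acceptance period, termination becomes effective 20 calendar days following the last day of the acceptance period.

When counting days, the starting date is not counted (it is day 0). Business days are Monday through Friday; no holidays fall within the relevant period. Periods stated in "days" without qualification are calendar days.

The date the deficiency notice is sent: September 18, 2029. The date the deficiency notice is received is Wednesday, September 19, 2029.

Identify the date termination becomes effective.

December 17, 2029

The last day of the revision period: 60 calendar days after September 19, 2029 is November 18, 2029.
The last day of the acceptance period: 7 business days after Sunday, November 18, 2029, skipping weekends — Nov 19, Nov 20, Nov 21, Nov 22, Nov 23, Nov 26, Nov 27 — lands on Tuesday, November 27, 2029.
The date termination becomes effective: November 27, 2029 + 20 days = December 17, 2029.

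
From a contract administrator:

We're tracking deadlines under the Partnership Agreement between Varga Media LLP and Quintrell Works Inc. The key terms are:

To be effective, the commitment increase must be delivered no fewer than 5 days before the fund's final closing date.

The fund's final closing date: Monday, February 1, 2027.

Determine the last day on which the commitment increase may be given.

January 27, 2027

Counting back 5 calendar days from February 1, 2027 gives January 27, 2027.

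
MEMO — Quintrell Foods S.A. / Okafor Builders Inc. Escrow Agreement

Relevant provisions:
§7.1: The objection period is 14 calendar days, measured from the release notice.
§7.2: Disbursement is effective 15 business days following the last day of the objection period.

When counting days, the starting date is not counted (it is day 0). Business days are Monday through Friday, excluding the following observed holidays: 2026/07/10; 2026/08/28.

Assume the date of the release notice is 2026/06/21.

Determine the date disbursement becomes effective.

The last day of the objection period: 2026/06/21 + 14 days = 2026/07/05.
From Sunday, 2026/07/05, 15 business days (Jul 6, Jul 7, Jul 8, Jul 9, …, Jul 23, Jul 24, Jul 27, skipping weekends and the listed holiday on Jul 10) brings us to Monday, 2026/07/27, which is the date disbursement becomes effective.

2026/07/27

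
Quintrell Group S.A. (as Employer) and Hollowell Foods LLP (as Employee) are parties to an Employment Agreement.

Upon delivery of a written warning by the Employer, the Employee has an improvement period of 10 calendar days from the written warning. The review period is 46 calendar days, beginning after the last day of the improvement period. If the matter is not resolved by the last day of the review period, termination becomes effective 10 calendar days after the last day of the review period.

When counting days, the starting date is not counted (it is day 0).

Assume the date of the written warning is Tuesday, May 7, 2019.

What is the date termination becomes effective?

Adding 10 calendar days to May 7, 2019 gives May 17, 2019, which is the last day of the improvement period.
The last day of the review period: 46 calendar days after May 17, 2019 is Jul 2, 2019.
Adding 10 calendar days to Jul 2, 2019 gives Jul 12, 2019, which is the date termination becomes effective.

Jul 12, 2019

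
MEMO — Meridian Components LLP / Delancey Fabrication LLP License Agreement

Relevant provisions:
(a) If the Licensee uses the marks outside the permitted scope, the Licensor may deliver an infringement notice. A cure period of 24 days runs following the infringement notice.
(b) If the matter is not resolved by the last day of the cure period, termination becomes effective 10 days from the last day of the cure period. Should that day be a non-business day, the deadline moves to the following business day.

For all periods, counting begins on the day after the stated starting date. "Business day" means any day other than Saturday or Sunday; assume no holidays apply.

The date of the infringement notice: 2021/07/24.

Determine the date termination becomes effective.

The last day of the cure period: 2021/07/24 + 24 days = 2021/08/17.
The date termination becomes effective: 10 calendar days after 2021/08/17 is 2021/08/27. 2021/08/27 is a Friday, so no roll-forward applies.

2021/08/27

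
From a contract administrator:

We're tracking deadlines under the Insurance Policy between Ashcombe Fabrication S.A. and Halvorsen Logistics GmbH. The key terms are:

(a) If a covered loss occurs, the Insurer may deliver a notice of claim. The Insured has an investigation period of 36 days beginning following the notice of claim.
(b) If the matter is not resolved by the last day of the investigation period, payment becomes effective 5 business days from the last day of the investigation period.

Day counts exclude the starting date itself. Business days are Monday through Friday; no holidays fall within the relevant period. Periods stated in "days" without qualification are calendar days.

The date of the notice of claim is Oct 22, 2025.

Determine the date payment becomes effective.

Adding 36 calendar days to Oct 22, 2025 gives Nov 27, 2025, which is the last day of the investigation period.
The date payment becomes effective: counting 5 business days from Thursday, Nov 27, 2025 (Nov 28, Dec 1, Dec 2, Dec 3, Dec 4, skipping weekends) reaches Thursday, Dec 4, 2025.

Dec 4, 2025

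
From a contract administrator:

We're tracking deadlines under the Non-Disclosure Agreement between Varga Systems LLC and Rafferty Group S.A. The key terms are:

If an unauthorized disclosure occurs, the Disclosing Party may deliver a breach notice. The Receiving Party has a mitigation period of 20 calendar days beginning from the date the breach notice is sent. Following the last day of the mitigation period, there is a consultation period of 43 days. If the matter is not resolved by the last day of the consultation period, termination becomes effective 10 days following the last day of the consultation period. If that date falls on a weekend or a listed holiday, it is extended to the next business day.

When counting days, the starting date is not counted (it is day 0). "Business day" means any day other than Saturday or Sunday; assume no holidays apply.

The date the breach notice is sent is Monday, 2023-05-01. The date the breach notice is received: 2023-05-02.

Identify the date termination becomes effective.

2023-07-13

The last day of the mitigation period: 2023-05-01 + 20 days = 2023-05-21.
The last day of the consultation period: 2023-05-21 + 43 days = 2023-07-03.
Adding 10 calendar days to 2023-07-03 gives 2023-07-13, which is the date termination becomes effective. 2023-07-13 is a Thursday, so no roll-forward applies.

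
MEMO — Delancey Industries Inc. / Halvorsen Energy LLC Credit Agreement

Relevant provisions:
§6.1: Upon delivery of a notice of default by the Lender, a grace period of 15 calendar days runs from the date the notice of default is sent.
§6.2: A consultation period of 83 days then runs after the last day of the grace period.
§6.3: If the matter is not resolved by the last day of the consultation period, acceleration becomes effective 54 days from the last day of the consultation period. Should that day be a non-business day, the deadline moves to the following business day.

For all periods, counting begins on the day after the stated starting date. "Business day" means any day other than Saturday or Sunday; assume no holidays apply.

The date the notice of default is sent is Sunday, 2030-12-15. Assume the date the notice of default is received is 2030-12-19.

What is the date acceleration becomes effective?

The last day of the grace period: 15 calendar days after 2030-12-15 is 2030-12-30.
Adding 83 calendar days to 2030-12-30 gives 2031-03-23, which is the last day of the consultation period.
The date acceleration becomes effective: 54 calendar days after 2031-03-23 is 2031-05-16. 2031-05-16 is a Friday, so no roll-forward applies.

2031-05-16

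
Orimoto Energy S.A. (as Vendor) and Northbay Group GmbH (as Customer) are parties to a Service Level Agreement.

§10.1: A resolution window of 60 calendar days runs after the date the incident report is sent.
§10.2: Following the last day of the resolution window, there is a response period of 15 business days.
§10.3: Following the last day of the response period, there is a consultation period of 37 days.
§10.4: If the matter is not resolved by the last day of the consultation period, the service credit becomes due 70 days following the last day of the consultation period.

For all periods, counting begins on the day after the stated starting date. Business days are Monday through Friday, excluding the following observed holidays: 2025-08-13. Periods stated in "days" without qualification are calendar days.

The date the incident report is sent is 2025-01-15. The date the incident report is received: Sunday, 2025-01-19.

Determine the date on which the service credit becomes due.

2025-07-20

Adding 60 calendar days to 2025-01-15 gives 2025-03-16, which is the last day of the resolution window.
The last day of the response period: counting 15 business days from Sunday, 2025-03-16 (Mar 17, Mar 18, Mar 19, Mar 20, …, Apr 2, Apr 3, Apr 4, skipping weekends) reaches Friday, 2025-04-04.
Adding 37 calendar days to 2025-04-04 gives 2025-05-11, which is the last day of the consultation period.
The date on which the service credit becomes due: 2025-05-11 + 70 days = 2025-07-20.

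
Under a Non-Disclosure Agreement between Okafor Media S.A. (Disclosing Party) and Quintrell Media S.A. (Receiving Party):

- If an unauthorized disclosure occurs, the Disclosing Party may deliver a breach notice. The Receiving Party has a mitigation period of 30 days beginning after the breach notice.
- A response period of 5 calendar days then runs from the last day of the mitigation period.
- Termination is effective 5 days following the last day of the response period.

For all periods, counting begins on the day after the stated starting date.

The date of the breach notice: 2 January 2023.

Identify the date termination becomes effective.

The last day of the mitigation period: 30 calendar days after 2 January 2023 is 1 February 2023.
The last day of the response period: 1 February 2023 + 5 days = 6 February 2023.
The date termination becomes effective: 5 calendar days after 6 February 2023 is 11 February 2023.

11 February 2023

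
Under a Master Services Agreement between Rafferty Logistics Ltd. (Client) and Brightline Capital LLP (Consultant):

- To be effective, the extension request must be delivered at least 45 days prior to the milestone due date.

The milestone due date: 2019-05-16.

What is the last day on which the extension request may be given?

2019-05-16 minus 45 days is 2019-04-01.

2019-04-01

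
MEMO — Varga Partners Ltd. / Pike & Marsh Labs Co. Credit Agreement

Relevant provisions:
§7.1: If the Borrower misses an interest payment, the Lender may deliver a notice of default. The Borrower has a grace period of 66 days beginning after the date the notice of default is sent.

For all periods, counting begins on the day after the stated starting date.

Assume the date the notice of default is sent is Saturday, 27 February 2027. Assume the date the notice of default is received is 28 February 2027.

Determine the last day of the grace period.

The last day of the grace period: 27 February 2027 + 66 days = 4 May 2027.

4 May 2027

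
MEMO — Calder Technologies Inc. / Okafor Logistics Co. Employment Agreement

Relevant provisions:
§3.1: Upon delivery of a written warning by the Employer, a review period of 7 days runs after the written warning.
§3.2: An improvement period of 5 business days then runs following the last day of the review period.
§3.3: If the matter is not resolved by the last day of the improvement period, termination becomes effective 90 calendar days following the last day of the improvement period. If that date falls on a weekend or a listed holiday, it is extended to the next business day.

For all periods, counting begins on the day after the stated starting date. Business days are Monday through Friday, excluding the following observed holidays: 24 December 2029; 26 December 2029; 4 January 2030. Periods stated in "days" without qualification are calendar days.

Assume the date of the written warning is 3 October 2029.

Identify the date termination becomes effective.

15 January 2030

The last day of the review period: 7 calendar days after 3 October 2029 is 10 October 2029.
The last day of the improvement period: counting 5 business days from Wednesday, 10 October 2029 (Oct 11, Oct 12, Oct 15, Oct 16, Oct 17, skipping weekends) reaches Wednesday, 17 October 2029.
Adding 90 calendar days to 17 October 2029 gives 15 January 2030, which is the date termination becomes effective. 15 January 2030 is a Tuesday and is not a listed holiday, so no roll-forward applies.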